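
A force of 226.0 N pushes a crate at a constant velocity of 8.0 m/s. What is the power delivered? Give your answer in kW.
P = Fv = (226.0)(8.0) = 1808.0 W = 1.808 kW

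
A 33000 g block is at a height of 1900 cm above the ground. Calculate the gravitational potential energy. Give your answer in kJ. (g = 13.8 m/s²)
Convert to SI: m = 33.0 kg, h = 19.0 m
PE = mgh = (33.0)(13.8)(19.0) = 8652.6 J = 8.653 kJ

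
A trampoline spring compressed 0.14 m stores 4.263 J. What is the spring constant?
k = 2·PE/x² = 2·4.263/(0.14)² = 435.0 N/m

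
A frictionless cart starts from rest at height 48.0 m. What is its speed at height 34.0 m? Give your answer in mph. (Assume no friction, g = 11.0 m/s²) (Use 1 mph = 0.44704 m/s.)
mgh₁ = mgh₂ + ½mv² ⇒ v = √(2g(h₁−h₂)) = √(2·11.0·14.0) = 17.5499 m/s = 39.26 mph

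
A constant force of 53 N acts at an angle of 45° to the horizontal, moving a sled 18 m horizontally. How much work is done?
W = F·d·cosθ = (53)(18)cos(45°) = 674.6 J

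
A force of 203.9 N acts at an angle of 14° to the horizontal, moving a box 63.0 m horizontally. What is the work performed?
W = F·d·cosθ = (203.9)(63.0)cos(14°) = 12460 J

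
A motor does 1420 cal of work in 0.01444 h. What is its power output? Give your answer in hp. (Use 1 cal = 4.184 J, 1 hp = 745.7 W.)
Convert to SI: W = 5941.28 J, t = 51.984 s
P = W/t = 5941.28/51.984 = 114.291 W = 0.1533 hp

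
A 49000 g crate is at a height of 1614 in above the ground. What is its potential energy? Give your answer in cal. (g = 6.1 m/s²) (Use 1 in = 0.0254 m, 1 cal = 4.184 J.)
Convert to SI: m = 49.0 kg, h = 40.9956 m
PE = mgh = (49.0)(6.1)(40.9956) = 12253.6 J = 2929 cal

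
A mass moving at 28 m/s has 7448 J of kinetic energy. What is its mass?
m = 2·KE/v² = 2·7448/(28)² = 19.0 kg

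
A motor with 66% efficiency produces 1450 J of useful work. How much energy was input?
W_in = W_out/η = 1450/0.66 = 2197 J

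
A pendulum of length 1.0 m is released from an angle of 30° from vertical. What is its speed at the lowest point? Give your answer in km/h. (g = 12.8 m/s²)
h = L(1 − cosθ) = 1.0(1 − cos30°) = 0.133975 m
v = √(2gh) = √(2·12.8·0.133975) = 1.85196 m/s = 6.667 km/h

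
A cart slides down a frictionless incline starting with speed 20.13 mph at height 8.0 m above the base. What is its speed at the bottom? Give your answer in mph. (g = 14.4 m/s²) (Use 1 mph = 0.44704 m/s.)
Convert to SI: v₀ = 8.99892 m/s, h = 8.0 m
½mv₀² + mgh = ½mv² ⇒ v = √(v₀² + 2gh) = √(8.99892² + 2·14.4·8.0) = 17.646 m/s = 39.47 mph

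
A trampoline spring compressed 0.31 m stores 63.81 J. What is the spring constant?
k = 2·PE/x² = 2·63.81/(0.31)² = 1328 N/m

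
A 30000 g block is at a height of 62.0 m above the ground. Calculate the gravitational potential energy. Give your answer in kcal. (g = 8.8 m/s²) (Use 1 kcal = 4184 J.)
Convert to SI: m = 30.0 kg, h = 62.0 m
PE = mgh = (30.0)(8.8)(62.0) = 16368.0 J = 3.912 kcal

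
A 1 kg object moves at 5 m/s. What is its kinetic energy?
KE = ½mv² = ½(1)(5)² = 12.5 J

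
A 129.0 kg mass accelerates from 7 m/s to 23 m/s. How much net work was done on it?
W = ΔKE = ½m(v₂² − v₁²) = ½(129.0)(23² − 7²) = 30960.0 J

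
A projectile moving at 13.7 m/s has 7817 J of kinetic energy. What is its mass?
m = 2·KE/v² = 2·7817/(13.7)² = 83.3 kg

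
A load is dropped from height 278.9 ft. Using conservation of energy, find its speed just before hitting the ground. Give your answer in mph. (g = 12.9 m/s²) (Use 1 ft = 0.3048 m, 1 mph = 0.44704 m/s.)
Convert to SI: h = 85.0087 m
mgh = ½mv² ⇒ v = √(2gh) = √(2·12.9·85.0087) = 46.8319 m/s = 104.8 mph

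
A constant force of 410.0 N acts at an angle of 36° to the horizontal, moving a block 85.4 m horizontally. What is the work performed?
W = F·d·cosθ = (410.0)(85.4)cos(36°) = 28330 J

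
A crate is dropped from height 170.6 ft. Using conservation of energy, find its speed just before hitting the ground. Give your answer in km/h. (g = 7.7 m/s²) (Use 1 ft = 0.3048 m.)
Convert to SI: h = 51.9989 m
mgh = ½mv² ⇒ v = √(2gh) = √(2·7.7·51.9989) = 28.2981 m/s = 101.9 km/h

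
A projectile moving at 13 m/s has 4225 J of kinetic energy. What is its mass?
m = 2·KE/v² = 2·4225/(13)² = 50.0 kg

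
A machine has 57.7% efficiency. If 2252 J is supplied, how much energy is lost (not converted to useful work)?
W_lost = W_in(1 − η) = 2252·(1 − 0.577) = 952.6 J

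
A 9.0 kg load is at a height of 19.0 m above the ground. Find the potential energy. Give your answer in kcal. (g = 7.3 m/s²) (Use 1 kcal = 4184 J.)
PE = mgh = (9.0)(7.3)(19.0) = 1248.3 J = 0.2984 kcal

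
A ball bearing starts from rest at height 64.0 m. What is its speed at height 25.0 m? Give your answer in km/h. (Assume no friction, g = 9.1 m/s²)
mgh₁ = mgh₂ + ½mv² ⇒ v = √(2g(h₁−h₂)) = √(2·9.1·39.0) = 26.6421 m/s = 95.91 km/h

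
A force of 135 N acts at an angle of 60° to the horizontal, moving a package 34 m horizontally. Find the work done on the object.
W = F·d·cosθ = (135)(34)cos(60°) = 2295 J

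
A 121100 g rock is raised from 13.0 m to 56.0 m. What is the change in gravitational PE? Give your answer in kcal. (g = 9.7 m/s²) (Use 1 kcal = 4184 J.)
Convert to SI: m = 121.1 kg, Δh = 43.0 m
ΔPE = mgΔh = (121.1)(9.7)(43.0) = 50510.8 J = 12.07 kcal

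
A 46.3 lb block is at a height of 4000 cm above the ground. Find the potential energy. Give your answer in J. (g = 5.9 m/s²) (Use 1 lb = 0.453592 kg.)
Convert to SI: m = 21.0013 kg, h = 40.0 m
PE = mgh = (21.0013)(5.9)(40.0) = 4956 J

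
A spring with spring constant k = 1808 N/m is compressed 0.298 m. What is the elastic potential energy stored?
PE = ½kx² = ½(1808)(0.298)² = 80.28 J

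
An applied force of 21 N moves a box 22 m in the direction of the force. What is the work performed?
W = F·d = (21)(22) = 462.0 J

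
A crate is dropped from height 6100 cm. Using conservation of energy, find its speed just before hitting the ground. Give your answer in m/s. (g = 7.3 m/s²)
Convert to SI: h = 61.0 m
mgh = ½mv² ⇒ v = √(2gh) = √(2·7.3·61.0) = 29.84 m/s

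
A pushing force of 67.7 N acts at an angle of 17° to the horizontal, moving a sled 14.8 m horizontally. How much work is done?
W = F·d·cosθ = (67.7)(14.8)cos(17°) = 958.2 J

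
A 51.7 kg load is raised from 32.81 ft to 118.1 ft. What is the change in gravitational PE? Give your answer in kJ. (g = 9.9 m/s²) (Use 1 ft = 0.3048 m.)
Convert to SI: m = 51.7 kg, Δh = 25.9964 m
ΔPE = mgΔh = (51.7)(9.9)(25.9964) = 13305.7 J = 13.31 kJ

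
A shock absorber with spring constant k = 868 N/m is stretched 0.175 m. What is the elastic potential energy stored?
PE = ½kx² = ½(868)(0.175)² = 13.29 J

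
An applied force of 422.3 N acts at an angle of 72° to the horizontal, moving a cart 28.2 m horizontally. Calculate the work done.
W = F·d·cosθ = (422.3)(28.2)cos(72°) = 3680 J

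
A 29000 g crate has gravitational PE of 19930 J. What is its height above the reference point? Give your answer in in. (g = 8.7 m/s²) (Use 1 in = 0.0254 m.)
Convert to SI: m = 29.0 kg, PE = 19930.0 J
h = PE/(mg) = 19930.0/(29.0·8.7) = 78.9933 m = 3110 in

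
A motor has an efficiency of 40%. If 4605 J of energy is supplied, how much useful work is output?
W_out = η·W_in = 0.4·4605 = 1842.0 J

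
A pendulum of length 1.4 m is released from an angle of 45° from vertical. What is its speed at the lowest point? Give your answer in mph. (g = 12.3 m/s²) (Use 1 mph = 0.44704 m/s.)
h = L(1 − cosθ) = 1.4(1 − cos45°) = 0.410051 m
v = √(2gh) = √(2·12.3·0.410051) = 3.17604 m/s = 7.105 mph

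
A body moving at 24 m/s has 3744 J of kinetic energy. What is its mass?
m = 2·KE/v² = 2·3744/(24)² = 13.0 kg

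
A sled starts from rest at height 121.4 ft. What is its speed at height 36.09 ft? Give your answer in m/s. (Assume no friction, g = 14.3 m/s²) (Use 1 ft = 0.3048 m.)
Convert to SI: h₁−h₂ = 26.0025 m
mgh₁ = mgh₂ + ½mv² ⇒ v = √(2g(h₁−h₂)) = √(2·14.3·26.0025) = 27.27 m/s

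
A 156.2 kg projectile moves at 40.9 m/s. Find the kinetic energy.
KE = ½mv² = ½(156.2)(40.9)² = 130600 J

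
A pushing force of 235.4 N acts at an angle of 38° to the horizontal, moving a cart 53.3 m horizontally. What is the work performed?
W = F·d·cosθ = (235.4)(53.3)cos(38°) = 9887 J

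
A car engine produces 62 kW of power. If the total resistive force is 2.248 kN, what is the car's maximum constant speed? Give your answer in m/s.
Convert to SI: F = 2248.0 N
P = Fv ⇒ v = P/F = 62000 W/2248.0 N = 27.58 m/s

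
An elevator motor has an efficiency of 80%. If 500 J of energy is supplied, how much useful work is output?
W_out = η·W_in = 0.8·500 = 400.0 J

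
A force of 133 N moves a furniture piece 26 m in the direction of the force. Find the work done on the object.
W = F·d = (133)(26) = 3458 J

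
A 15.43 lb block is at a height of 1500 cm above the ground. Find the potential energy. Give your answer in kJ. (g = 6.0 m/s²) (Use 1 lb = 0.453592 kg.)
Convert to SI: m = 6.99892 kg, h = 15.0 m
PE = mgh = (6.99892)(6.0)(15.0) = 629.903 J = 0.6299 kJ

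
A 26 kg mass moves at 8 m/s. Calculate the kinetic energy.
KE = ½mv² = ½(26)(8)² = 832.0 J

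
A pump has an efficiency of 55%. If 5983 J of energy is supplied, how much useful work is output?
W_out = η·W_in = 0.55·5983 = 3290.65 J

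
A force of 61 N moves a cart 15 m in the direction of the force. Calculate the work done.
W = F·d = (61)(15) = 915.0 J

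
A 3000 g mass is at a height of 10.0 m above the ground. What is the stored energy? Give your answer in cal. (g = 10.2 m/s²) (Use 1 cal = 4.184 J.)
Convert to SI: m = 3.0 kg, h = 10.0 m
PE = mgh = (3.0)(10.2)(10.0) = 306.0 J = 73.14 cal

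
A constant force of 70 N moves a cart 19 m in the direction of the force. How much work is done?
W = F·d = (70)(19) = 1330 J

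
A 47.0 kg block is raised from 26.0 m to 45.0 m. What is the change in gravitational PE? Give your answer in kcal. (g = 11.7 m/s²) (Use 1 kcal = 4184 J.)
ΔPE = mgΔh = (47.0)(11.7)(19.0) = 10448.1 J = 2.497 kcal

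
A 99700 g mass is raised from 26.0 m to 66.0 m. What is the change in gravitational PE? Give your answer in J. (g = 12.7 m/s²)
Convert to SI: m = 99.7 kg, Δh = 40.0 m
ΔPE = mgΔh = (99.7)(12.7)(40.0) = 50650 J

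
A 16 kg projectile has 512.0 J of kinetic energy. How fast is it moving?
v = √(2·KE/m) = √(2·512.0/16) = 8.0 m/s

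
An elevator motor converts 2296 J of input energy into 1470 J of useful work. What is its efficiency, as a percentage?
η = W_out/W_in = 1470/2296 = 64.02%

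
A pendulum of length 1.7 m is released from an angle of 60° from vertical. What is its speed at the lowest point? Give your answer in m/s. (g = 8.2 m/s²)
h = L(1 − cosθ) = 1.7(1 − cos60°) = 0.85 m
v = √(2gh) = √(2·8.2·0.85) = 3.734 m/s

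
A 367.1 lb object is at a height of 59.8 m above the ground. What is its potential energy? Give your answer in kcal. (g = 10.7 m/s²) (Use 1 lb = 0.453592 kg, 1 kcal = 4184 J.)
Convert to SI: m = 166.514 kg, h = 59.8 m
PE = mgh = (166.514)(10.7)(59.8) = 106545 J = 25.46 kcal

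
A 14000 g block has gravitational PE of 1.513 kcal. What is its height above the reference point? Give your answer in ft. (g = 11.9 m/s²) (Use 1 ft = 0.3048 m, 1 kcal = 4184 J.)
Convert to SI: m = 14.0 kg, PE = 6330.39 J
h = PE/(mg) = 6330.39/(14.0·11.9) = 37.9976 m = 124.7 ft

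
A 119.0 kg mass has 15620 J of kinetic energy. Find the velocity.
v = √(2·KE/m) = √(2·15620/119.0) = 16.2 m/s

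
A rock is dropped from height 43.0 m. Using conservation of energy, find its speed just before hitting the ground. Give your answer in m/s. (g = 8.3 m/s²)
mgh = ½mv² ⇒ v = √(2gh) = √(2·8.3·43.0) = 26.72 m/s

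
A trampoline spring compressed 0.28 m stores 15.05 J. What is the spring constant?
k = 2·PE/x² = 2·15.05/(0.28)² = 383.9 N/m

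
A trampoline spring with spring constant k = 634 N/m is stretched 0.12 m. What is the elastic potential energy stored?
PE = ½kx² = ½(634)(0.12)² = 4.565 J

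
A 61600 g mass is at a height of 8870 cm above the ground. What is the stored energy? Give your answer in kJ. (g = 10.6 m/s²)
Convert to SI: m = 61.6 kg, h = 88.7 m
PE = mgh = (61.6)(10.6)(88.7) = 57917.6 J = 57.92 kJ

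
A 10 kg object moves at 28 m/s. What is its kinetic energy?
KE = ½mv² = ½(10)(28)² = 3920.0 J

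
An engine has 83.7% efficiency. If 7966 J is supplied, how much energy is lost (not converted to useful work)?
W_lost = W_in(1 − η) = 7966·(1 − 0.837) = 1298 J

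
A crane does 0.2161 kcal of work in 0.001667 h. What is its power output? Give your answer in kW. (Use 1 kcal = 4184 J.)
Convert to SI: W = 904.162 J, t = 6.0012 s
P = W/t = 904.162/6.0012 = 150.664 W = 0.1507 kW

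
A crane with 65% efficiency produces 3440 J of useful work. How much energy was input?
W_in = W_out/η = 3440/0.65 = 5292 J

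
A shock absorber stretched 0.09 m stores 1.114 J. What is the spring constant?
k = 2·PE/x² = 2·1.114/(0.09)² = 275.1 N/m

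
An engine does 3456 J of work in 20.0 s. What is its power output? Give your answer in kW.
P = W/t = 3456.0/20.0 = 172.8 W = 0.1728 kW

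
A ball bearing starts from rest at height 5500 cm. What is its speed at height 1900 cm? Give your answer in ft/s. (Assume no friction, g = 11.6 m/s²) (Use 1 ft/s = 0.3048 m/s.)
Convert to SI: h₁−h₂ = 36.0 m
mgh₁ = mgh₂ + ½mv² ⇒ v = √(2g(h₁−h₂)) = √(2·11.6·36.0) = 28.8998 m/s = 94.82 ft/s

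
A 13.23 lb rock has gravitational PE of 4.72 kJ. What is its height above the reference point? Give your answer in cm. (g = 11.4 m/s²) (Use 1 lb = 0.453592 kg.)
Convert to SI: m = 6.00102 kg, PE = 4720.0 J
h = PE/(mg) = 4720.0/(6.00102·11.4) = 68.9941 m = 6899 cm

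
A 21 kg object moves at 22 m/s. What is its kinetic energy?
KE = ½mv² = ½(21)(22)² = 5082.0 J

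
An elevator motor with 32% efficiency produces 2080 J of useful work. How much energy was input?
W_in = W_out/η = 2080/0.32 = 6500 J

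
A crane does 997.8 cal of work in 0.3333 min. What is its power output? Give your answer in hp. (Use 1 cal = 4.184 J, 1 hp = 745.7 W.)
Convert to SI: W = 4174.8 J, t = 19.998 s
P = W/t = 4174.8/19.998 = 208.761 W = 0.28 hp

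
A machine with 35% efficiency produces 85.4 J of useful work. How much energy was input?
W_in = W_out/η = 85.4/0.35 = 244.0 J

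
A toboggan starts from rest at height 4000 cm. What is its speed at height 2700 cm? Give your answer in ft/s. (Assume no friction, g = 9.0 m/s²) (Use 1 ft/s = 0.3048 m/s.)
Convert to SI: h₁−h₂ = 13.0 m
mgh₁ = mgh₂ + ½mv² ⇒ v = √(2g(h₁−h₂)) = √(2·9.0·13.0) = 15.2971 m/s = 50.19 ft/s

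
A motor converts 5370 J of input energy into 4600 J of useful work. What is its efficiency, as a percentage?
η = W_out/W_in = 4600/5370 = 85.66%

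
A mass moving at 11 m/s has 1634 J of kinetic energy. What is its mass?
m = 2·KE/v² = 2·1634/(11)² = 27.01 kg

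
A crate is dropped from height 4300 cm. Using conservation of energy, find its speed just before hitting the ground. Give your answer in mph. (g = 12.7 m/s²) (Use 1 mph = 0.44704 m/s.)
Convert to SI: h = 43.0 m
mgh = ½mv² ⇒ v = √(2gh) = √(2·12.7·43.0) = 33.0484 m/s = 73.93 mph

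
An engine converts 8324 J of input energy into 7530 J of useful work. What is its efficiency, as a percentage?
η = W_out/W_in = 7530/8324 = 90.46%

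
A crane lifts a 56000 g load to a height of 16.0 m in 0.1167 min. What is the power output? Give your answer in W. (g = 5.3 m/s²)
Convert to SI: m = 56.0 kg, h = 16.0 m, t = 7.002 s
P = mgh/t = (56.0)(5.3)(16.0)/7.002 = 678.2 W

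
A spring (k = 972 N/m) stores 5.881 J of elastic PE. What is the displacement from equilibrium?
x = √(2·PE/k) = √(2·5.881/972) = 0.11 m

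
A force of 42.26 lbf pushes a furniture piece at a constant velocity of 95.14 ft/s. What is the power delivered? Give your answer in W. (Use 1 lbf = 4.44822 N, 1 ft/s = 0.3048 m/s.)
Convert to SI: F = 187.982 N, v = 28.9987 m/s
P = Fv = (187.982)(28.9987) = 5451 W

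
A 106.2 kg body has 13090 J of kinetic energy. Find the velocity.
v = √(2·KE/m) = √(2·13090/106.2) = 15.7 m/s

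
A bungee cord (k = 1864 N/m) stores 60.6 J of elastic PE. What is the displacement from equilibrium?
x = √(2·PE/k) = √(2·60.6/1864) = 0.255 m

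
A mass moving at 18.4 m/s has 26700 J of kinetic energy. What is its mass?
m = 2·KE/v² = 2·26700/(18.4)² = 157.7 kg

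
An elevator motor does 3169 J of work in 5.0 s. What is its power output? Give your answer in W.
P = W/t = 3169.0/5.0 = 633.8 W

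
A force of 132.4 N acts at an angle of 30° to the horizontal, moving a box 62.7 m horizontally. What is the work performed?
W = F·d·cosθ = (132.4)(62.7)cos(30°) = 7189 J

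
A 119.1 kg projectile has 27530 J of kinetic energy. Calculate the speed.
v = √(2·KE/m) = √(2·27530/119.1) = 21.5 m/s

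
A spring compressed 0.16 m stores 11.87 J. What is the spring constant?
k = 2·PE/x² = 2·11.87/(0.16)² = 927.3 N/m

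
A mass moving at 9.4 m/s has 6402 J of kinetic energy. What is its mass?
m = 2·KE/v² = 2·6402/(9.4)² = 144.9 kg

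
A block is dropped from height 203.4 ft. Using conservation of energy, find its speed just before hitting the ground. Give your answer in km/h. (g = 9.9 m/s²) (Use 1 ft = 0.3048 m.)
Convert to SI: h = 61.9963 m
mgh = ½mv² ⇒ v = √(2gh) = √(2·9.9·61.9963) = 35.0361 m/s = 126.1 km/h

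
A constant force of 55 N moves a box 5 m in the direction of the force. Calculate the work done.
W = F·d = (55)(5) = 275.0 J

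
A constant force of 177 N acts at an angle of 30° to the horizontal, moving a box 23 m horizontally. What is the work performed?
W = F·d·cosθ = (177)(23)cos(30°) = 3526 J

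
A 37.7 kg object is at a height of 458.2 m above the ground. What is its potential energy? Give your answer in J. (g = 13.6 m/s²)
PE = mgh = (37.7)(13.6)(458.2) = 234900 J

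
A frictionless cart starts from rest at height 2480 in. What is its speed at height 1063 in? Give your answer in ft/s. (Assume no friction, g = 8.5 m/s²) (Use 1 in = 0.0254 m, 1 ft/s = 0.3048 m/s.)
Convert to SI: h₁−h₂ = 35.9918 m
mgh₁ = mgh₂ + ½mv² ⇒ v = √(2g(h₁−h₂)) = √(2·8.5·35.9918) = 24.7358 m/s = 81.15 ft/s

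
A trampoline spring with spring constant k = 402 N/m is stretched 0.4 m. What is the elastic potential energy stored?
PE = ½kx² = ½(402)(0.4)² = 32.16 J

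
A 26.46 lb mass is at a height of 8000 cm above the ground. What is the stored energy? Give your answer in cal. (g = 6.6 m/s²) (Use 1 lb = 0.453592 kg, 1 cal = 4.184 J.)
Convert to SI: m = 12.002 kg, h = 80.0 m
PE = mgh = (12.002)(6.6)(80.0) = 6337.08 J = 1515 cal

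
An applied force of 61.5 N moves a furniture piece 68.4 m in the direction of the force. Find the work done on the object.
W = F·d = (61.5)(68.4) = 4207 J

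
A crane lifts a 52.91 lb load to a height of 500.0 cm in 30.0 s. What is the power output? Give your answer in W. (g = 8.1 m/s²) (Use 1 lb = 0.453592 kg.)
Convert to SI: m = 23.9996 kg, h = 5.0 m, t = 30.0 s
P = mgh/t = (23.9996)(8.1)(5.0)/30.0 = 32.4 W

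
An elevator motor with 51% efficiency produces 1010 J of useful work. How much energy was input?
W_in = W_out/η = 1010/0.51 = 1980 J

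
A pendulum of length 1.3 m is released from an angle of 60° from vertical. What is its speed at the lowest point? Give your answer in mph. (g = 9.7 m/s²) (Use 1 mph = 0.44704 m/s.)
h = L(1 − cosθ) = 1.3(1 − cos60°) = 0.65 m
v = √(2gh) = √(2·9.7·0.65) = 3.55106 m/s = 7.943 mph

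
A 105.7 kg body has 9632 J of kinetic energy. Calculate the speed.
v = √(2·KE/m) = √(2·9632/105.7) = 13.5 m/s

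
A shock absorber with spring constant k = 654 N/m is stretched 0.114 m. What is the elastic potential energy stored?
PE = ½kx² = ½(654)(0.114)² = 4.25 J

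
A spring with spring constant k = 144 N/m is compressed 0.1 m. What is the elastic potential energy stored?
PE = ½kx² = ½(144)(0.1)² = 0.72 J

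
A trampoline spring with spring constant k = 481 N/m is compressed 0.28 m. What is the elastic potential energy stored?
PE = ½kx² = ½(481)(0.28)² = 18.86 J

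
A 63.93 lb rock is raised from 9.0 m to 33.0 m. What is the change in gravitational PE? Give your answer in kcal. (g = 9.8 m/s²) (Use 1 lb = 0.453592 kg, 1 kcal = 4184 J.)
Convert to SI: m = 28.9981 kg, Δh = 24.0 m
ΔPE = mgΔh = (28.9981)(9.8)(24.0) = 6820.36 J = 1.63 kcal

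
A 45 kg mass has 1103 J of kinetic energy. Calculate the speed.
v = √(2·KE/m) = √(2·1103/45) = 7.002 m/s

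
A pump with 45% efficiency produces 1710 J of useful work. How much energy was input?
W_in = W_out/η = 1710/0.45 = 3800 J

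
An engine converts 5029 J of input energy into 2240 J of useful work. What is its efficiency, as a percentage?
η = W_out/W_in = 2240/5029 = 44.54%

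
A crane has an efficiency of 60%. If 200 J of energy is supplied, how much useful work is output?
W_out = η·W_in = 0.6·200 = 120.0 J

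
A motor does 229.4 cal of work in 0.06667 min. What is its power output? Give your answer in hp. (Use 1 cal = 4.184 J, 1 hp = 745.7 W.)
Convert to SI: W = 959.81 J, t = 4.0002 s
P = W/t = 959.81/4.0002 = 239.94 W = 0.3218 hp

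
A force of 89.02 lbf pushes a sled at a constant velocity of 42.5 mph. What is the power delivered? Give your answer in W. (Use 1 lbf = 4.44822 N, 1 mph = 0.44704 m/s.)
Convert to SI: F = 395.981 N, v = 18.9992 m/s
P = Fv = (395.981)(18.9992) = 7523 W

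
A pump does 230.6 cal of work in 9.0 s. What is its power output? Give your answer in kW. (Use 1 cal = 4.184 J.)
Convert to SI: W = 964.83 J, t = 9.0 s
P = W/t = 964.83/9.0 = 107.203 W = 0.1072 kW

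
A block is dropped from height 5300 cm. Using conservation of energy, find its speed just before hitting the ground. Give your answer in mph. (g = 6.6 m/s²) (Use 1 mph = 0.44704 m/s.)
Convert to SI: h = 53.0 m
mgh = ½mv² ⇒ v = √(2gh) = √(2·6.6·53.0) = 26.45 m/s = 59.17 mph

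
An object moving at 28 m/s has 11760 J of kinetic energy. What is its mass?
m = 2·KE/v² = 2·11760/(28)² = 30.0 kg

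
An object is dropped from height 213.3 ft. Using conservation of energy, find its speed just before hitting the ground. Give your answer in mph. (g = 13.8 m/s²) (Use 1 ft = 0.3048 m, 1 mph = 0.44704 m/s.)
Convert to SI: h = 65.0138 m
mgh = ½mv² ⇒ v = √(2gh) = √(2·13.8·65.0138) = 42.3601 m/s = 94.76 mph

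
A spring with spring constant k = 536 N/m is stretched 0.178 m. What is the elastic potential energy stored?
PE = ½kx² = ½(536)(0.178)² = 8.491 J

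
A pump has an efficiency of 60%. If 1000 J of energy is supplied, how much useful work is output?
W_out = η·W_in = 0.6·1000 = 600.0 J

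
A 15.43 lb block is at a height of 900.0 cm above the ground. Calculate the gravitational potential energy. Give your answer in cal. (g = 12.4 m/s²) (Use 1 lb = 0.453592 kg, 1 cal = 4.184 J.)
Convert to SI: m = 6.99892 kg, h = 9.0 m
PE = mgh = (6.99892)(12.4)(9.0) = 781.08 J = 186.7 cal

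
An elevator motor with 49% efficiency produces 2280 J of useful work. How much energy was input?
W_in = W_out/η = 2280/0.49 = 4653 J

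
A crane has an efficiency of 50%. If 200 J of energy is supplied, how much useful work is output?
W_out = η·W_in = 0.5·200 = 100.0 J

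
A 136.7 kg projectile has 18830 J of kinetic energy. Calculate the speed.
v = √(2·KE/m) = √(2·18830/136.7) = 16.6 m/s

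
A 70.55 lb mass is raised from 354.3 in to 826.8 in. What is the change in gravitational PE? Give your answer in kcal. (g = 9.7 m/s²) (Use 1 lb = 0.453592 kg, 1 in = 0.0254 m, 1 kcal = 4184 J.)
Convert to SI: m = 32.0009 kg, Δh = 12.0015 m
ΔPE = mgΔh = (32.0009)(9.7)(12.0015) = 3725.37 J = 0.8904 kcal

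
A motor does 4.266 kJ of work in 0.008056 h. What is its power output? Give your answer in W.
Convert to SI: W = 4266.0 J, t = 29.0016 s
P = W/t = 4266.0/29.0016 = 147.1 W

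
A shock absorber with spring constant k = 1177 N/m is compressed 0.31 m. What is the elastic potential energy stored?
PE = ½kx² = ½(1177)(0.31)² = 56.55 J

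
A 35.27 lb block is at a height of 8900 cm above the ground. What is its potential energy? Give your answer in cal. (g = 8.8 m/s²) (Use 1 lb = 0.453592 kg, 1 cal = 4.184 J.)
Convert to SI: m = 15.9982 kg, h = 89.0 m
PE = mgh = (15.9982)(8.8)(89.0) = 12529.8 J = 2995 cal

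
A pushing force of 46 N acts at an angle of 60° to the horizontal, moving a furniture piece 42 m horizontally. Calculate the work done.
W = F·d·cosθ = (46)(42)cos(60°) = 966.0 J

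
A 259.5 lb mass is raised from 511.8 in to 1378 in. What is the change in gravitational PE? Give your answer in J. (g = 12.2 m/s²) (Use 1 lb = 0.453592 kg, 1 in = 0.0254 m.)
Convert to SI: m = 117.707 kg, Δh = 22.0015 m
ΔPE = mgΔh = (117.707)(12.2)(22.0015) = 31590 J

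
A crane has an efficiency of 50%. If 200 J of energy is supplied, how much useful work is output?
W_out = η·W_in = 0.5·200 = 100.0 J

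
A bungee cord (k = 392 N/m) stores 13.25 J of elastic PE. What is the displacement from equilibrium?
x = √(2·PE/k) = √(2·13.25/392) = 0.26 m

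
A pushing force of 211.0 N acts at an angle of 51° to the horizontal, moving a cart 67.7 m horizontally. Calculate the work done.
W = F·d·cosθ = (211.0)(67.7)cos(51°) = 8990 J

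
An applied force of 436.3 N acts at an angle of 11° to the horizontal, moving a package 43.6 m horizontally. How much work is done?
W = F·d·cosθ = (436.3)(43.6)cos(11°) = 18670 J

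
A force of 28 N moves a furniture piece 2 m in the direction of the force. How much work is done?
W = F·d = (28)(2) = 56.0 J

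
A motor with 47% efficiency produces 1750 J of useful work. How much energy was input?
W_in = W_out/η = 1750/0.47 = 3723 J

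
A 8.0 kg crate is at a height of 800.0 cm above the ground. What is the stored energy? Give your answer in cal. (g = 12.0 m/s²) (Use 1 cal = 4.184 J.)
Convert to SI: m = 8.0 kg, h = 8.0 m
PE = mgh = (8.0)(12.0)(8.0) = 768.0 J = 183.6 cal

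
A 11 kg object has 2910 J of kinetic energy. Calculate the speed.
v = √(2·KE/m) = √(2·2910/11) = 23.0 m/s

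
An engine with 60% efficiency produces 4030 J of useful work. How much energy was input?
W_in = W_out/η = 4030/0.6 = 6717 J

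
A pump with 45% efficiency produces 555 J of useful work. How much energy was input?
W_in = W_out/η = 555/0.45 = 1233 J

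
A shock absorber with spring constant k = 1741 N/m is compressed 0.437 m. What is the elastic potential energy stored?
PE = ½kx² = ½(1741)(0.437)² = 166.2 J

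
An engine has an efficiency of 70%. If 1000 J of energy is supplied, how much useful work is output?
W_out = η·W_in = 0.7·1000 = 700.0 J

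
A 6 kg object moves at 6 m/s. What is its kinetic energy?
KE = ½mv² = ½(6)(6)² = 108.0 J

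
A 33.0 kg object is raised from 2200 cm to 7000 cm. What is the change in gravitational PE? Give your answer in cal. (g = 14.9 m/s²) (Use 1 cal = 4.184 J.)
Convert to SI: m = 33.0 kg, Δh = 48.0 m
ΔPE = mgΔh = (33.0)(14.9)(48.0) = 23601.6 J = 5641 cal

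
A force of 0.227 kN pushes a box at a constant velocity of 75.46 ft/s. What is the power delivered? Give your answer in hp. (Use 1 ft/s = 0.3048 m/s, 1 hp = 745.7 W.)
Convert to SI: F = 227.0 N, v = 23.0002 m/s
P = Fv = (227.0)(23.0002) = 5221.05 W = 7.002 hp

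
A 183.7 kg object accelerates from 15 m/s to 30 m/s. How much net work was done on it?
W = ΔKE = ½m(v₂² − v₁²) = ½(183.7)(30² − 15²) = 61998.75 J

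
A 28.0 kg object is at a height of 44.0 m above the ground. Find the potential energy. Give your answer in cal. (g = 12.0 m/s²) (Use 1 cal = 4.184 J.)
PE = mgh = (28.0)(12.0)(44.0) = 14784.0 J = 3533 cal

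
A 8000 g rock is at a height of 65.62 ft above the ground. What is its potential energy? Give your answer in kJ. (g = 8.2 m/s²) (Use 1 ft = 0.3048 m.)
Convert to SI: m = 8.0 kg, h = 20.001 m
PE = mgh = (8.0)(8.2)(20.001) = 1312.06 J = 1.312 kJ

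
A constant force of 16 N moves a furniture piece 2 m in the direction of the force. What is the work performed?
W = F·d = (16)(2) = 32.0 J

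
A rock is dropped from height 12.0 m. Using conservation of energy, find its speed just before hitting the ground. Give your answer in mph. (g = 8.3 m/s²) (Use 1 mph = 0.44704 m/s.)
mgh = ½mv² ⇒ v = √(2gh) = √(2·8.3·12.0) = 14.1138 m/s = 31.57 mph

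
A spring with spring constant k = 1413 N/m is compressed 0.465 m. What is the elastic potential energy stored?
PE = ½kx² = ½(1413)(0.465)² = 152.8 J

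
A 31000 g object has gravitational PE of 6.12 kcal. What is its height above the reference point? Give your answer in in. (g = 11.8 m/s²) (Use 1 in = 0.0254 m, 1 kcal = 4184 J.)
Convert to SI: m = 31.0 kg, PE = 25606.1 J
h = PE/(mg) = 25606.1/(31.0·11.8) = 70.0002 m = 2756 in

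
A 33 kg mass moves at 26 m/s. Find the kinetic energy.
KE = ½mv² = ½(33)(26)² = 11154.0 J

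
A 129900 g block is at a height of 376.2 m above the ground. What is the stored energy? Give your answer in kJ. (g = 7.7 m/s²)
Convert to SI: m = 129.9 kg, h = 376.2 m
PE = mgh = (129.9)(7.7)(376.2) = 376287 J = 376.3 kJ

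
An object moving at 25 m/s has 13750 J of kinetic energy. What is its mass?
m = 2·KE/v² = 2·13750/(25)² = 44.0 kg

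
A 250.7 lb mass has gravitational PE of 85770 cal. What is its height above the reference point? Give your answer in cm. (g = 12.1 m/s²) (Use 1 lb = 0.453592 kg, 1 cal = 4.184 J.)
Convert to SI: m = 113.716 kg, PE = 358862 J
h = PE/(mg) = 358862/(113.716·12.1) = 260.809 m = 26080 cm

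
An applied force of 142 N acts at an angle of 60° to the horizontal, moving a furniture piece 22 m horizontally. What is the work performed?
W = F·d·cosθ = (142)(22)cos(60°) = 1562 J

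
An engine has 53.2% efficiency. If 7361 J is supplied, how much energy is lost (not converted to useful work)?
W_lost = W_in(1 − η) = 7361·(1 − 0.532) = 3445 J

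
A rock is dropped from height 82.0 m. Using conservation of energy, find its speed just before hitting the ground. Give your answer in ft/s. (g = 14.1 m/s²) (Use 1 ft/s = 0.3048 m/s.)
mgh = ½mv² ⇒ v = √(2gh) = √(2·14.1·82.0) = 48.0874 m/s = 157.8 ft/s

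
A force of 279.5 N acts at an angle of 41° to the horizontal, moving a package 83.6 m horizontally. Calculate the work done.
W = F·d·cosθ = (279.5)(83.6)cos(41°) = 17630 J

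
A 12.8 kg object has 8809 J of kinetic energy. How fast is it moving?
v = √(2·KE/m) = √(2·8809/12.8) = 37.1 m/s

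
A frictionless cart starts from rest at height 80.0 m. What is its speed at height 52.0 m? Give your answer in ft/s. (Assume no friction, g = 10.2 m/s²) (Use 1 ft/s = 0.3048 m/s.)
mgh₁ = mgh₂ + ½mv² ⇒ v = √(2g(h₁−h₂)) = √(2·10.2·28.0) = 23.8998 m/s = 78.41 ft/s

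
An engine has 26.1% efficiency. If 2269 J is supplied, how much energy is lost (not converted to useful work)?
W_lost = W_in(1 − η) = 2269·(1 − 0.261) = 1677 J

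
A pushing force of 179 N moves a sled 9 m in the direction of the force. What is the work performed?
W = F·d = (179)(9) = 1611 J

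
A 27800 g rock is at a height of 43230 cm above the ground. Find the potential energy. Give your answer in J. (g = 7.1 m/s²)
Convert to SI: m = 27.8 kg, h = 432.3 m
PE = mgh = (27.8)(7.1)(432.3) = 85330 J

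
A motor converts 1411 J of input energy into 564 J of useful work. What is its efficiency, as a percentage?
η = W_out/W_in = 564/1411 = 39.97%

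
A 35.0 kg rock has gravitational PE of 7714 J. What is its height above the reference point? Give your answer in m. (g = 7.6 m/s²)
h = PE/(mg) = 7714.0/(35.0·7.6) = 29.0 m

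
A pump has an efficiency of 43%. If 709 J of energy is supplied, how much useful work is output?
W_out = η·W_in = 0.43·709 = 304.87 J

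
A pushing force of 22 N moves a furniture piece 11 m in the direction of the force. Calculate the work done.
W = F·d = (22)(11) = 242.0 J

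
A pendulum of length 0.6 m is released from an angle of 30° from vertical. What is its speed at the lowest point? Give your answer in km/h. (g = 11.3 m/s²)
h = L(1 − cosθ) = 0.6(1 − cos30°) = 0.0803848 m
v = √(2gh) = √(2·11.3·0.0803848) = 1.34785 m/s = 4.852 km/h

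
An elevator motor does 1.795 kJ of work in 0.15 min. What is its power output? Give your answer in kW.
Convert to SI: W = 1795.0 J, t = 9.0 s
P = W/t = 1795.0/9.0 = 199.444 W = 0.1994 kW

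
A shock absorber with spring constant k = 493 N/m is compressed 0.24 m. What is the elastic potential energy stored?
PE = ½kx² = ½(493)(0.24)² = 14.2 J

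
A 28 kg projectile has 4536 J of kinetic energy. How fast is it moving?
v = √(2·KE/m) = √(2·4536/28) = 18.0 m/s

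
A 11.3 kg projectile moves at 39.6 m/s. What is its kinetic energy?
KE = ½mv² = ½(11.3)(39.6)² = 8860 J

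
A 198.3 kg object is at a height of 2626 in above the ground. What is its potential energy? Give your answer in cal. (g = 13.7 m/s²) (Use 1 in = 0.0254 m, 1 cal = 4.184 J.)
Convert to SI: m = 198.3 kg, h = 66.7004 m
PE = mgh = (198.3)(13.7)(66.7004) = 181206 J = 43310 cal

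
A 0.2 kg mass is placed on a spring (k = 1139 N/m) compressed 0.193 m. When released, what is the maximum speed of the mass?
½kx² = ½mv² ⇒ v = x√(k/m) = (0.193)√(1139/0.2) = 14.56 m/s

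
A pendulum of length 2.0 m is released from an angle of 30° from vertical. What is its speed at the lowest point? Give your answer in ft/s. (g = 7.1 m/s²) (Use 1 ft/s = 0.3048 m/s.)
h = L(1 − cosθ) = 2.0(1 − cos30°) = 0.267949 m
v = √(2gh) = √(2·7.1·0.267949) = 1.95061 m/s = 6.4 ft/s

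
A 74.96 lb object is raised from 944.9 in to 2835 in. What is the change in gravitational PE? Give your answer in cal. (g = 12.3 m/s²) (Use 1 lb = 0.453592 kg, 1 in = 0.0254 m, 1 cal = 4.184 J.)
Convert to SI: m = 34.0013 kg, Δh = 48.0085 m
ΔPE = mgΔh = (34.0013)(12.3)(48.0085) = 20077.9 J = 4799 cal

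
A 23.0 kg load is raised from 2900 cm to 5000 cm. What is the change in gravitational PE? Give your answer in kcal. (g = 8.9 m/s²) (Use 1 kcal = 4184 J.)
Convert to SI: m = 23.0 kg, Δh = 21.0 m
ΔPE = mgΔh = (23.0)(8.9)(21.0) = 4298.7 J = 1.027 kcal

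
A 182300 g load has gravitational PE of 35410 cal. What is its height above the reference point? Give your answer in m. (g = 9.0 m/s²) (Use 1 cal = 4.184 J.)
Convert to SI: m = 182.3 kg, PE = 148155 J
h = PE/(mg) = 148155/(182.3·9.0) = 90.3 m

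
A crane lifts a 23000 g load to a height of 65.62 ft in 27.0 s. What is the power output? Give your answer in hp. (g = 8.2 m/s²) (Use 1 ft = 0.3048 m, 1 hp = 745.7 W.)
Convert to SI: m = 23.0 kg, h = 20.001 m, t = 27.0 s
P = mgh/t = (23.0)(8.2)(20.001)/27.0 = 139.711 W = 0.1874 hp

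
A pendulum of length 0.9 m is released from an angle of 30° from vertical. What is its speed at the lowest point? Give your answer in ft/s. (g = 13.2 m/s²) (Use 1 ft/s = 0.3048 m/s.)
h = L(1 − cosθ) = 0.9(1 − cos30°) = 0.120577 m
v = √(2gh) = √(2·13.2·0.120577) = 1.78416 m/s = 5.854 ft/s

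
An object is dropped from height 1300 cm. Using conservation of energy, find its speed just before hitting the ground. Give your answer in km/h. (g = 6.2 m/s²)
Convert to SI: h = 13.0 m
mgh = ½mv² ⇒ v = √(2gh) = √(2·6.2·13.0) = 12.6965 m/s = 45.71 km/h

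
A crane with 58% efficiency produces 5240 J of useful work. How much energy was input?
W_in = W_out/η = 5240/0.58 = 9034 J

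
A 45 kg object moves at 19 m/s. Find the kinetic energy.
KE = ½mv² = ½(45)(19)² = 8122.5 J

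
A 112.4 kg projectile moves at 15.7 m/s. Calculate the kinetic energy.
KE = ½mv² = ½(112.4)(15.7)² = 13850 J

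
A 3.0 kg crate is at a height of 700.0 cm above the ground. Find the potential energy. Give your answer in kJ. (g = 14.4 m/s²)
Convert to SI: m = 3.0 kg, h = 7.0 m
PE = mgh = (3.0)(14.4)(7.0) = 302.4 J = 0.3024 kJ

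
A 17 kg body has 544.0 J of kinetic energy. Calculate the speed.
v = √(2·KE/m) = √(2·544.0/17) = 8.0 m/s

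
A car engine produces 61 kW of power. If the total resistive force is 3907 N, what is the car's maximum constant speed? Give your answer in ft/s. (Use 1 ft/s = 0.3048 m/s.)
P = Fv ⇒ v = P/F = 61000 W/3907.0 N = 15.613 m/s = 51.22 ft/s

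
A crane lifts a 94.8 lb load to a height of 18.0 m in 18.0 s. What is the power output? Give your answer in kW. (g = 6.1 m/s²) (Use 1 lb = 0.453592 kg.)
Convert to SI: m = 43.0005 kg, h = 18.0 m, t = 18.0 s
P = mgh/t = (43.0005)(6.1)(18.0)/18.0 = 262.303 W = 0.2623 kW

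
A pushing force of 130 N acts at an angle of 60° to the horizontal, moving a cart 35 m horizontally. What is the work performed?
W = F·d·cosθ = (130)(35)cos(60°) = 2275 J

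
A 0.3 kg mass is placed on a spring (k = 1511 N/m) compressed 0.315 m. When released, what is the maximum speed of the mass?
½kx² = ½mv² ⇒ v = x√(k/m) = (0.315)√(1511/0.3) = 22.36 m/s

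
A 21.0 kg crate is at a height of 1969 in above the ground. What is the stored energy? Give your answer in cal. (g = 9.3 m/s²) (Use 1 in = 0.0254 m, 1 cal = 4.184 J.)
Convert to SI: m = 21.0 kg, h = 50.0126 m
PE = mgh = (21.0)(9.3)(50.0126) = 9767.46 J = 2334 cal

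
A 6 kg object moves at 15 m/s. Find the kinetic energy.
KE = ½mv² = ½(6)(15)² = 675.0 J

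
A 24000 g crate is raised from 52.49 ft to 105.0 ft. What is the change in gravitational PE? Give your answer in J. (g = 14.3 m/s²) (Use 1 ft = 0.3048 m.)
Convert to SI: m = 24.0 kg, Δh = 16.005 m
ΔPE = mgΔh = (24.0)(14.3)(16.005) = 5493 J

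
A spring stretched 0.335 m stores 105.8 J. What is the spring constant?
k = 2·PE/x² = 2·105.8/(0.335)² = 1885 N/m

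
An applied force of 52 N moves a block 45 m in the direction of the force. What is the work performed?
W = F·d = (52)(45) = 2340 J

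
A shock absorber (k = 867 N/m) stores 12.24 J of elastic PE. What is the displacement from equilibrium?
x = √(2·PE/k) = √(2·12.24/867) = 0.168 m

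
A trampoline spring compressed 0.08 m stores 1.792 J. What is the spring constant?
k = 2·PE/x² = 2·1.792/(0.08)² = 560.0 N/m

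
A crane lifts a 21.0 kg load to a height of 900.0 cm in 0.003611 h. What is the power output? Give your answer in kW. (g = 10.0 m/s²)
Convert to SI: m = 21.0 kg, h = 9.0 m, t = 12.9996 s
P = mgh/t = (21.0)(10.0)(9.0)/12.9996 = 145.389 W = 0.1454 kW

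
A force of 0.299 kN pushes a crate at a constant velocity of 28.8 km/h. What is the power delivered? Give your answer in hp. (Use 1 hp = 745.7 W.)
Convert to SI: F = 299.0 N, v = 8.0 m/s
P = Fv = (299.0)(8.0) = 2392.0 W = 3.208 hp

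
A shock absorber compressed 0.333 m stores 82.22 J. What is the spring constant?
k = 2·PE/x² = 2·82.22/(0.333)² = 1483 N/m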